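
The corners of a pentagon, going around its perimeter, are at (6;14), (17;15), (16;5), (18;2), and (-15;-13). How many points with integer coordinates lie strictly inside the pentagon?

345

Using the shoelace formula, 2A = |[6·15 − 17·14] + [17·5 − 16·15] + [16·2 − 18·5] + [18·(-13) − (-15)·2] + [(-15)·14 − 6·(-13)]| = 697, so the area is 348.5.
Along each edge there are gcd(|Δx|,|Δy|)+1 lattice points, so counting each shared vertex once the boundary has gcd(11,1) + gcd(1,10) + gcd(2,3) + gcd(33,15) + gcd(21,27) = 1+1+1+3+3 = 9.
By Pick's theorem A = I + B/2 − 1, so I = 348.5 − 9/2 + 1 = 345.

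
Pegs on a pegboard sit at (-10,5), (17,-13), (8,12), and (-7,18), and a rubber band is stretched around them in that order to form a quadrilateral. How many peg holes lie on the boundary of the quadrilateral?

The number of boundary lattice points is Σ gcd(|Δx|,|Δy|) = gcd(27,18) + gcd(9,25) + gcd(15,6) + gcd(3,13) = 9+1+3+1 = 14.

14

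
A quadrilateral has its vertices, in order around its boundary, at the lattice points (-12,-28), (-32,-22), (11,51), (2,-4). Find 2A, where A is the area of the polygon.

2272

By the shoelace formula, twice the signed area is |[(-12)·(-22) − (-32)·(-28)] + [(-32)·51 − 11·(-22)] + [11·(-4) − 2·51] + [2·(-28) − (-12)·(-4)]| = 2272, so the area is 1136.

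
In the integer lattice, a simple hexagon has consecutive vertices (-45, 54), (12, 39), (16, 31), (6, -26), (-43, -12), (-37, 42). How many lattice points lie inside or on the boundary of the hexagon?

3416

By the shoelace formula, twice the signed area is |[(-45)·39 − 12·54] + [12·31 − 16·39] + [16·(-26) − 6·31] + [6·(-12) − (-43)·(-26)] + [(-43)·42 − (-37)·(-12)] + [(-37)·54 − (-45)·42]| = 6805, so the area is 3402.5.
Summing gcd(|Δx|,|Δy|) over the edges gives the boundary count: gcd(57,15) + gcd(4,8) + gcd(10,57) + gcd(49,14) + gcd(6,54) + gcd(8,12) = 3+4+1+7+6+4 = 25.
Pick's theorem gives I = A − B/2 + 1 = 3402.5 − 25/2 + 1 = 3391, so the closed region contains I + B = 3391 + 25 = 3416 lattice points.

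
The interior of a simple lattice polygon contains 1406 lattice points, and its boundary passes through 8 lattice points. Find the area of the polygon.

By Pick's theorem, A = I + B/2 − 1 = 1406 + 8/2 − 1 = 1409.

1409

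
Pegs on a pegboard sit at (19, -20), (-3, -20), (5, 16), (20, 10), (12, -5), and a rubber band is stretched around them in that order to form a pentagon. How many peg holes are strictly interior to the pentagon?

Using the shoelace formula, 2A = |[19·(-20) − (-3)·(-20)] + [(-3)·16 − 5·(-20)] + [5·10 − 20·16] + [20·(-5) − 12·10] + [12·(-20) − 19·(-5)]| = 1023, so the area is 511.5.
Along each edge there are gcd(|Δx|,|Δy|)+1 lattice points, so counting each shared vertex once the boundary has gcd(22,0) + gcd(8,36) + gcd(15,6) + gcd(8,15) + gcd(7,15) = 22+4+3+1+1 = 31.
By Pick's theorem A = I + B/2 − 1, so I = 511.5 − 31/2 + 1 = 497.

497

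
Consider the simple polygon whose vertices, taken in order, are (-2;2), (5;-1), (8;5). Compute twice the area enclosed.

Using the shoelace formula, 2A = |[(-2)·(-1) − 5·2] + [5·5 − 8·(-1)] + [8·2 − (-2)·5]| = 51, so the area is 25.5.

51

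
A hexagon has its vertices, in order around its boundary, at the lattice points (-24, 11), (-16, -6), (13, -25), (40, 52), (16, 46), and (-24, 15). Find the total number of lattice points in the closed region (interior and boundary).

2469

The shoelace formula gives twice the area as |((-24)·(-6) − (-16)·11) + ((-16)·(-25) − 13·(-6)) + (13·52 − 40·(-25)) + (40·46 − 16·52) + (16·15 − (-24)·46) + ((-24)·11 − (-24)·15)| = 4922, so the area is 2461.
Summing gcd(|Δx|,|Δy|) over the edges gives the boundary count: gcd(8,17) + gcd(29,19) + gcd(27,77) + gcd(24,6) + gcd(40,31) + gcd(0,4) = 1+1+1+6+1+4 = 14.
Pick's theorem gives I = A − B/2 + 1 = 2461 − 14/2 + 1 = 2455, so the closed region contains I + B = 2455 + 14 = 2469 lattice points.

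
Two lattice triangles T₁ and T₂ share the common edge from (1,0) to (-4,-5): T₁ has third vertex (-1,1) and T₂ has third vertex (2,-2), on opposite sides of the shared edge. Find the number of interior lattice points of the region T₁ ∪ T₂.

The union is the simple quadrilateral with vertices (1,0), (-1,1), (-4,-5), (2,-2) in order.
The shoelace formula gives twice the area as |(1·1 − (-1)·0) + ((-1)·(-5) − (-4)·1) + ((-4)·(-2) − 2·(-5)) + (2·0 − 1·(-2))| = 30, so the area is 15.
Along each edge there are gcd(|Δx|,|Δy|)+1 lattice points, so counting each shared vertex once the boundary has gcd(2,1) + gcd(3,6) + gcd(6,3) + gcd(1,2) = 1+3+3+1 = 8.
By Pick's theorem I = A − B/2 + 1 = 15 − 8/2 + 1 = 12.

12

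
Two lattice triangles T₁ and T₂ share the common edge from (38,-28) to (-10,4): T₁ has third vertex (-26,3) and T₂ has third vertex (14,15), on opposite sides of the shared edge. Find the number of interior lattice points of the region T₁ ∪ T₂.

927

The union is the simple quadrilateral with vertices (38,-28), (-26,3), (-10,4), (14,15) in order.
The shoelace formula gives twice the area as |(38·3 − (-26)·(-28)) + ((-26)·4 − (-10)·3) + ((-10)·15 − 14·4) + (14·(-28) − 38·15)| = 1856, so the area is 928.
The number of boundary lattice points is Σ gcd(|Δx|,|Δy|) = gcd(64,31) + gcd(16,1) + gcd(24,11) + gcd(24,43) = 1+1+1+1 = 4.
By Pick's theorem I = A − B/2 + 1 = 928 − 4/2 + 1 = 927.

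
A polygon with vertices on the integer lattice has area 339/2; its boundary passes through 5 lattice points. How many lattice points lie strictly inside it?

168

Pick's theorem A = I + B/2 − 1 rearranges to I = A − B/2 + 1 = 339/2 − 5/2 + 1 = 168.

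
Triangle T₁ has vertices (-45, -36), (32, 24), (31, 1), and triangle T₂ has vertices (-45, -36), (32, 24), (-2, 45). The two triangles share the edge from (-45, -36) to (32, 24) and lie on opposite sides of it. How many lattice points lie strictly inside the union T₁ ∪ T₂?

The union is the simple quadrilateral with vertices (-45, -36), (31, 1), (32, 24), (-2, 45) in order.
The shoelace formula gives twice the area as |[(-45)·1 − 31·(-36)] + [31·24 − 32·1] + [32·45 − (-2)·24] + [(-2)·(-36) − (-45)·45]| = 5368, so the area is 2684.
The number of boundary lattice points is Σ gcd(|Δx|,|Δy|) = gcd(76,37) + gcd(1,23) + gcd(34,21) + gcd(43,81) = 1+1+1+1 = 4.
By Pick's theorem I = A − B/2 + 1 = 2684 − 4/2 + 1 = 2683.

2683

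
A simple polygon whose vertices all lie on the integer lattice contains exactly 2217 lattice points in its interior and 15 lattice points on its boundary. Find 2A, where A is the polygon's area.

Pick's theorem states A = I + B/2 − 1, so A = 2217 + 15/2 − 1 = 4447/2.
Hence 2A = 4447.

4447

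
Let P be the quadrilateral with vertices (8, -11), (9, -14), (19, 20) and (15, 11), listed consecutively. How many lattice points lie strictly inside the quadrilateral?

43

By the shoelace formula, twice the signed area is |[8·(-14) − 9·(-11)] + [9·20 − 19·(-14)] + [19·11 − 15·20] + [15·(-11) − 8·11]| = 89, so the area is 89/2.
The number of boundary lattice points is Σ gcd(|Δx|,|Δy|) = gcd(1,3) + gcd(10,34) + gcd(4,9) + gcd(7,22) = 1+2+1+1 = 5.
By Pick's theorem A = I + B/2 − 1, so I = 89/2 − 5/2 + 1 = 43.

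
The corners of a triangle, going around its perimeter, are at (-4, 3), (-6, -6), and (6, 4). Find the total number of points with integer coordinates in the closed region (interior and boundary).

47

Using the shoelace formula, 2A = |[(-4)·(-6) − (-6)·3] + [(-6)·4 − 6·(-6)] + [6·3 − (-4)·4]| = 88, so the area is 44.
The number of boundary lattice points is Σ gcd(|Δx|,|Δy|) = gcd(2,9) + gcd(12,10) + gcd(10,1) = 1+2+1 = 4.
Pick's theorem gives I = A − B/2 + 1 = 44 − 4/2 + 1 = 43, so the closed region contains I + B = 43 + 4 = 47 lattice points.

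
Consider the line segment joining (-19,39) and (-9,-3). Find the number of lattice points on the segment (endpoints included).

3

The number of lattice points on a segment between lattice points is gcd(|Δx|,|Δy|) + 1 = gcd(10,42) + 1 = 2 + 1 = 3.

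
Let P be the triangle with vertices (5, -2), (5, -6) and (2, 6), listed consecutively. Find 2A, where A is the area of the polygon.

12

Using the shoelace formula, 2A = |[5·(-6) − 5·(-2)] + [5·6 − 2·(-6)] + [2·(-2) − 5·6]| = 12, so the area is 6.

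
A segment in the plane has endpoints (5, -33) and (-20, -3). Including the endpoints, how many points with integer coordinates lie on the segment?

The number of lattice points on a segment between lattice points is gcd(|Δx|,|Δy|) + 1 = gcd(25,30) + 1 = 5 + 1 = 6.

6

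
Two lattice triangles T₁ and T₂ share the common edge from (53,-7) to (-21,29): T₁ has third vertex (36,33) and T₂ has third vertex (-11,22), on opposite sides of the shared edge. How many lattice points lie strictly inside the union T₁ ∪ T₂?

The union is the simple quadrilateral with vertices (53,-7), (36,33), (-21,29), (-11,22) in order.
By the shoelace formula, twice the signed area is |[53·33 − 36·(-7)] + [36·29 − (-21)·33] + [(-21)·22 − (-11)·29] + [(-11)·(-7) − 53·22]| = 2506, so the area is 1253.
The number of boundary lattice points is Σ gcd(|Δx|,|Δy|) = gcd(17,40) + gcd(57,4) + gcd(10,7) + gcd(64,29) = 1+1+1+1 = 4.
By Pick's theorem I = A − B/2 + 1 = 1253 − 4/2 + 1 = 1252.

1252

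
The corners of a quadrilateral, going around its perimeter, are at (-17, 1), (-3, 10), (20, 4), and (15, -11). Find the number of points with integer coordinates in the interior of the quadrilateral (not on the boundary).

411

The shoelace formula gives twice the area as |[(-17)·10 − (-3)·1] + [(-3)·4 − 20·10] + [20·(-11) − 15·4] + [15·1 − (-17)·(-11)]| = 831, so the area is 831/2.
Summing gcd(|Δx|,|Δy|) over the edges gives the boundary count: gcd(14,9) + gcd(23,6) + gcd(5,15) + gcd(32,12) = 1+1+5+4 = 11.
Pick's theorem gives I = A − B/2 + 1 = 831/2 − 11/2 + 1 = 411.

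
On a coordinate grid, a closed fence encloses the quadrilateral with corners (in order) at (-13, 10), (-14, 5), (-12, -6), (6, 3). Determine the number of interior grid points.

By the shoelace formula, twice the signed area is |[(-13)·5 − (-14)·10] + [(-14)·(-6) − (-12)·5] + [(-12)·3 − 6·(-6)] + [6·10 − (-13)·3]| = 318, so the area is 159.
The number of boundary lattice points is Σ gcd(|Δx|,|Δy|) = gcd(1,5) + gcd(2,11) + gcd(18,9) + gcd(19,7) = 1+1+9+1 = 12.
By Pick's theorem A = I + B/2 − 1, so I = 159 − 12/2 + 1 = 154.

154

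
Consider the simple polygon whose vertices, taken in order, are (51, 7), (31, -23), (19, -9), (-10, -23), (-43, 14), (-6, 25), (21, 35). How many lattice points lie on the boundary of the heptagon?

The number of boundary lattice points is Σ gcd(|Δx|,|Δy|) = gcd(20,30) + gcd(12,14) + gcd(29,14) + gcd(33,37) + gcd(37,11) + gcd(27,10) + gcd(30,28) = 10+2+1+1+1+1+2 = 18.

18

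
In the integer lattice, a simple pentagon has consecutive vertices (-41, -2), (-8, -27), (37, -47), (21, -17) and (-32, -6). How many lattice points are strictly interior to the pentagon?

982

Using the shoelace formula, 2A = |((-41)·(-27) − (-8)·(-2)) + ((-8)·(-47) − 37·(-27)) + (37·(-17) − 21·(-47)) + (21·(-6) − (-32)·(-17)) + ((-32)·(-2) − (-41)·(-6))| = 1972, so the area is 986.
Along each edge there are gcd(|Δx|,|Δy|)+1 lattice points, so counting each shared vertex once the boundary has gcd(33,25) + gcd(45,20) + gcd(16,30) + gcd(53,11) + gcd(9,4) = 1+5+2+1+1 = 10.
Pick's theorem gives I = A − B/2 + 1 = 986 − 10/2 + 1 = 982.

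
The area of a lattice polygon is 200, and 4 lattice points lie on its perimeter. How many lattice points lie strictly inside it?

From Pick's theorem, I = A − B/2 + 1 = 200 − 4/2 + 1 = 199.

199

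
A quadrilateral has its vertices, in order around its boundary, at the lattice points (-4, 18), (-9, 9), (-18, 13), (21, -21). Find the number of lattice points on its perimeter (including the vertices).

Along each edge there are gcd(|Δx|,|Δy|)+1 lattice points, so counting each shared vertex once the boundary has gcd(5,9) + gcd(9,4) + gcd(39,34) + gcd(25,39) = 1+1+1+1 = 4.

4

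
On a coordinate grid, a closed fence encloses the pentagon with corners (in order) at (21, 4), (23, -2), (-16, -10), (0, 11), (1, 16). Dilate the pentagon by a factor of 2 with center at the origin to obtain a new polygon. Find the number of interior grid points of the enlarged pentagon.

The shoelace formula gives twice the area as |[21·(-2) − 23·4] + [23·(-10) − (-16)·(-2)] + [(-16)·11 − 0·(-10)] + [0·16 − 1·11] + [1·4 − 21·16]| = 915, so the area is 457.5.
Summing gcd(|Δx|,|Δy|) over the edges gives the boundary count: gcd(2,6) + gcd(39,8) + gcd(16,21) + gcd(1,5) + gcd(20,12) = 2+1+1+1+4 = 9.
Scaling by 2 multiplies the area by 2² = 4 (so the new area is 1830) and multiplies the boundary lattice-point count by 2, giving 18.
By Pick's theorem, the interior count of the dilated polygon is 1830 − 18/2 + 1 = 1822.

1822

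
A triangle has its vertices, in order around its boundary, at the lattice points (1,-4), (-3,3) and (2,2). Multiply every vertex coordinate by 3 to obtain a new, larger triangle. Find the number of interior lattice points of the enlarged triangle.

Using the shoelace formula, 2A = |(1·3 − (-3)·(-4)) + ((-3)·2 − 2·3) + (2·(-4) − 1·2)| = 31, so the area is 15.5.
The number of boundary lattice points is Σ gcd(|Δx|,|Δy|) = gcd(4,7) + gcd(5,1) + gcd(1,6) = 1+1+1 = 3.
Scaling by 3 multiplies the area by 3² = 9 (so the new area is 139.5) and multiplies the boundary lattice-point count by 3, giving 9.
By Pick's theorem, the interior count of the dilated polygon is 139.5 − 9/2 + 1 = 136.

136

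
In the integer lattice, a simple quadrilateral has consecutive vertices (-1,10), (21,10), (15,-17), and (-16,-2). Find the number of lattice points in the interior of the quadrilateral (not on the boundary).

582

The shoelace formula gives twice the area as |((-1)·10 − 21·10) + (21·(-17) − 15·10) + (15·(-2) − (-16)·(-17)) + ((-16)·10 − (-1)·(-2))| = 1191, so the area is 595.5.
The number of boundary lattice points is Σ gcd(|Δx|,|Δy|) = gcd(22,0) + gcd(6,27) + gcd(31,15) + gcd(15,12) = 22+3+1+3 = 29.
By Pick's theorem A = I + B/2 − 1, so I = 595.5 − 29/2 + 1 = 582.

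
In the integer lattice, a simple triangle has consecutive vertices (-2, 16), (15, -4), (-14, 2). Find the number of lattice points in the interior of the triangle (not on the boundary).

238

Using the shoelace formula, 2A = |[(-2)·(-4) − 15·16] + [15·2 − (-14)·(-4)] + [(-14)·16 − (-2)·2]| = 478, so the area is 239.
Summing gcd(|Δx|,|Δy|) over the edges gives the boundary count: gcd(17,20) + gcd(29,6) + gcd(12,14) = 1+1+2 = 4.
Pick's theorem gives I = A − B/2 + 1 = 239 − 4/2 + 1 = 238.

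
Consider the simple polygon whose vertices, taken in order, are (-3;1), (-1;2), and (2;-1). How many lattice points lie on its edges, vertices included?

5

Along each edge there are gcd(|Δx|,|Δy|)+1 lattice points, so counting each shared vertex once the boundary has gcd(2,1) + gcd(3,3) + gcd(5,2) = 1+3+1 = 5.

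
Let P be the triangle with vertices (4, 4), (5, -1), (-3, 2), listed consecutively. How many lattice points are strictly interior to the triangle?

18

Using the shoelace formula, 2A = |(4·(-1) − 5·4) + (5·2 − (-3)·(-1)) + ((-3)·4 − 4·2)| = 37, so the area is 37/2.
Summing gcd(|Δx|,|Δy|) over the edges gives the boundary count: gcd(1,5) + gcd(8,3) + gcd(7,2) = 1+1+1 = 3.
Pick's theorem gives I = A − B/2 + 1 = 37/2 − 3/2 + 1 = 18.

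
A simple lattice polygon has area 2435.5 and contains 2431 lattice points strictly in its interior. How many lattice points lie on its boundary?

11

Pick's theorem gives A = I + B/2 − 1, so B = 2(A − I + 1) = 2(2435.5 − 2431 + 1) = 11.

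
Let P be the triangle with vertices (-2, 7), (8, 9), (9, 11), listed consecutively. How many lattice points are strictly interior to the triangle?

Using the shoelace formula, 2A = |[(-2)·9 − 8·7] + [8·11 − 9·9] + [9·7 − (-2)·11]| = 18, so the area is 9.
The number of boundary lattice points is Σ gcd(|Δx|,|Δy|) = gcd(10,2) + gcd(1,2) + gcd(11,4) = 2+1+1 = 4.
Pick's theorem gives I = A − B/2 + 1 = 9 − 4/2 + 1 = 8.

8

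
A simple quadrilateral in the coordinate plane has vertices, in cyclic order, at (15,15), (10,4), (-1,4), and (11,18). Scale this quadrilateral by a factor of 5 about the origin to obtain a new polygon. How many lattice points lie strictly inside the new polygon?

The shoelace formula gives twice the area as |[15·4 − 10·15] + [10·4 − (-1)·4] + [(-1)·18 − 11·4] + [11·15 − 15·18]| = 213, so the area is 106.5.
The number of boundary lattice points is Σ gcd(|Δx|,|Δy|) = gcd(5,11) + gcd(11,0) + gcd(12,14) + gcd(4,3) = 1+11+2+1 = 15.
Scaling by 5 multiplies the area by 5² = 25 (so the new area is 2662.5) and multiplies the boundary lattice-point count by 5, giving 75.
By Pick's theorem, the interior count of the dilated polygon is 2662.5 − 75/2 + 1 = 2626.

2626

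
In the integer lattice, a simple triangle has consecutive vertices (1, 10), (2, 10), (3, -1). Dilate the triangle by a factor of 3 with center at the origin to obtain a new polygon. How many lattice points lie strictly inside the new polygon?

46

The shoelace formula gives twice the area as |[1·10 − 2·10] + [2·(-1) − 3·10] + [3·10 − 1·(-1)]| = 11, so the area is 5.5.
Along each edge there are gcd(|Δx|,|Δy|)+1 lattice points, so counting each shared vertex once the boundary has gcd(1,0) + gcd(1,11) + gcd(2,11) = 1+1+1 = 3.
Scaling by 3 multiplies the area by 3² = 9 (so the new area is 49.5) and multiplies the boundary lattice-point count by 3, giving 9.
By Pick's theorem, the interior count of the dilated polygon is 49.5 − 9/2 + 1 = 46.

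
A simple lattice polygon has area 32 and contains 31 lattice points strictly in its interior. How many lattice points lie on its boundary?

4

Pick's theorem gives A = I + B/2 − 1, so B = 2(A − I + 1) = 2(32 − 31 + 1) = 4.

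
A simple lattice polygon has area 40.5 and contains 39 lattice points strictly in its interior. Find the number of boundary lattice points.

5

Pick's theorem gives A = I + B/2 − 1, so B = 2(A − I + 1) = 2(40.5 − 39 + 1) = 5.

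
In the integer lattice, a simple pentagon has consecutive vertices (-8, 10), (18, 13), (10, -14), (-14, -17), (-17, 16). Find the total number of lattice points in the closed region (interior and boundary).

800

Using the shoelace formula, 2A = |((-8)·13 − 18·10) + (18·(-14) − 10·13) + (10·(-17) − (-14)·(-14)) + ((-14)·16 − (-17)·(-17)) + ((-17)·10 − (-8)·16)| = 1587, so the area is 1587/2.
Along each edge there are gcd(|Δx|,|Δy|)+1 lattice points, so counting each shared vertex once the boundary has gcd(26,3) + gcd(8,27) + gcd(24,3) + gcd(3,33) + gcd(9,6) = 1+1+3+3+3 = 11.
Pick's theorem gives I = A − B/2 + 1 = 1587/2 − 11/2 + 1 = 789, so the closed region contains I + B = 789 + 11 = 800 lattice points.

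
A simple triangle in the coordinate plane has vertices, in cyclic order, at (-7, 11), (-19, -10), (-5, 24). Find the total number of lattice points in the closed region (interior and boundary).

The shoelace formula gives twice the area as |((-7)·(-10) − (-19)·11) + ((-19)·24 − (-5)·(-10)) + ((-5)·11 − (-7)·24)| = 114, so the area is 57.
Along each edge there are gcd(|Δx|,|Δy|)+1 lattice points, so counting each shared vertex once the boundary has gcd(12,21) + gcd(14,34) + gcd(2,13) = 3+2+1 = 6.
Pick's theorem gives I = A − B/2 + 1 = 57 − 6/2 + 1 = 55, so the closed region contains I + B = 55 + 6 = 61 lattice points.

61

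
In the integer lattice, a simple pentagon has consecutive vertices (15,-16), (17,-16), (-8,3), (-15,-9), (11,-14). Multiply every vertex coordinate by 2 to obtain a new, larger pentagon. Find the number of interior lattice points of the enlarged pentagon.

824

Using the shoelace formula, 2A = |(15·(-16) − 17·(-16)) + (17·3 − (-8)·(-16)) + ((-8)·(-9) − (-15)·3) + ((-15)·(-14) − 11·(-9)) + (11·(-16) − 15·(-14))| = 415, so the area is 207.5.
The number of boundary lattice points is Σ gcd(|Δx|,|Δy|) = gcd(2,0) + gcd(25,19) + gcd(7,12) + gcd(26,5) + gcd(4,2) = 2+1+1+1+2 = 7.
Scaling by 2 multiplies the area by 2² = 4 (so the new area is 830) and multiplies the boundary lattice-point count by 2, giving 14.
By Pick's theorem, the interior count of the dilated polygon is 830 − 14/2 + 1 = 824.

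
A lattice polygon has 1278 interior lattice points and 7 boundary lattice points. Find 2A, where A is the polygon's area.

Pick's theorem states A = I + B/2 − 1, so A = 1278 + 7/2 − 1 = 2561/2.
Hence 2A = 2561.

2561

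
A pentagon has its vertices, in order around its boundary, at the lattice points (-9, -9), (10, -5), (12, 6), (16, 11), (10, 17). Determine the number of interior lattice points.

By the shoelace formula, twice the signed area is |((-9)·(-5) − 10·(-9)) + (10·6 − 12·(-5)) + (12·11 − 16·6) + (16·17 − 10·11) + (10·(-9) − (-9)·17)| = 516, so the area is 258.
The number of boundary lattice points is Σ gcd(|Δx|,|Δy|) = gcd(19,4) + gcd(2,11) + gcd(4,5) + gcd(6,6) + gcd(19,26) = 1+1+1+6+1 = 10.
By Pick's theorem A = I + B/2 − 1, so I = 258 − 10/2 + 1 = 254.

254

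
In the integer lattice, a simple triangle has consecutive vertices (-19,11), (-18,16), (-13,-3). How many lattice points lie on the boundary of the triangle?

Summing gcd(|Δx|,|Δy|) over the edges gives the boundary count: gcd(1,5) + gcd(5,19) + gcd(6,14) = 1+1+2 = 4.

4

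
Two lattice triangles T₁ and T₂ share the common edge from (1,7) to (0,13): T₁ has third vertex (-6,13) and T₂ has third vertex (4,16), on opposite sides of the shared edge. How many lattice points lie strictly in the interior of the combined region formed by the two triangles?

27

The union is the simple quadrilateral with vertices (1,7), (-6,13), (0,13), (4,16) in order.
By the shoelace formula, twice the signed area is |[1·13 − (-6)·7] + [(-6)·13 − 0·13] + [0·16 − 4·13] + [4·7 − 1·16]| = 63, so the area is 63/2.
Summing gcd(|Δx|,|Δy|) over the edges gives the boundary count: gcd(7,6) + gcd(6,0) + gcd(4,3) + gcd(3,9) = 1+6+1+3 = 11.
By Pick's theorem I = A − B/2 + 1 = 63/2 − 11/2 + 1 = 27.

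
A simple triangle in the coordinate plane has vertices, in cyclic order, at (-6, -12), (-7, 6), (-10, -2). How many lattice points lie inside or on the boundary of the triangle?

34

Using the shoelace formula, 2A = |((-6)·6 − (-7)·(-12)) + ((-7)·(-2) − (-10)·6) + ((-10)·(-12) − (-6)·(-2))| = 62, so the area is 31.
Along each edge there are gcd(|Δx|,|Δy|)+1 lattice points, so counting each shared vertex once the boundary has gcd(1,18) + gcd(3,8) + gcd(4,10) = 1+1+2 = 4.
Pick's theorem gives I = A − B/2 + 1 = 31 − 4/2 + 1 = 30, so the closed region contains I + B = 30 + 4 = 34 lattice points.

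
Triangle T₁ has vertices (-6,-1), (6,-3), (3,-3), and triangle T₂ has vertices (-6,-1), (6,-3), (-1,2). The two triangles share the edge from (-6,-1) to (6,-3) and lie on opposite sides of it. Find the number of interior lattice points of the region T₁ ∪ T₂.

The union is the simple quadrilateral with vertices (-6,-1), (3,-3), (6,-3), (-1,2) in order.
The shoelace formula gives twice the area as |[(-6)·(-3) − 3·(-1)] + [3·(-3) − 6·(-3)] + [6·2 − (-1)·(-3)] + [(-1)·(-1) − (-6)·2]| = 52, so the area is 26.
The number of boundary lattice points is Σ gcd(|Δx|,|Δy|) = gcd(9,2) + gcd(3,0) + gcd(7,5) + gcd(5,3) = 1+3+1+1 = 6.
By Pick's theorem I = A − B/2 + 1 = 26 − 6/2 + 1 = 24.

24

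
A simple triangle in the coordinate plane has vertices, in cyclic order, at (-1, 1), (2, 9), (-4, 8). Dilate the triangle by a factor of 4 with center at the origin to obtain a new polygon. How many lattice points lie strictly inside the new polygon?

The shoelace formula gives twice the area as |((-1)·9 − 2·1) + (2·8 − (-4)·9) + ((-4)·1 − (-1)·8)| = 45, so the area is 45/2.
The number of boundary lattice points is Σ gcd(|Δx|,|Δy|) = gcd(3,8) + gcd(6,1) + gcd(3,7) = 1+1+1 = 3.
Scaling by 4 multiplies the area by 4² = 16 (so the new area is 360) and multiplies the boundary lattice-point count by 4, giving 12.
By Pick's theorem, the interior count of the dilated polygon is 360 − 12/2 + 1 = 355.

355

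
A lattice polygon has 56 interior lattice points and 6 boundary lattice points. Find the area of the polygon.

Pick's theorem states A = I + B/2 − 1, so A = 56 + 6/2 − 1 = 58.

58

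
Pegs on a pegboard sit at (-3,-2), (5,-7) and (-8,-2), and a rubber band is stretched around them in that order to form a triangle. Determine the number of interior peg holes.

10

Using the shoelace formula, 2A = |((-3)·(-7) − 5·(-2)) + (5·(-2) − (-8)·(-7)) + ((-8)·(-2) − (-3)·(-2))| = 25, so the area is 25/2.
Along each edge there are gcd(|Δx|,|Δy|)+1 lattice points, so counting each shared vertex once the boundary has gcd(8,5) + gcd(13,5) + gcd(5,0) = 1+1+5 = 7.
By Pick's theorem A = I + B/2 − 1, so I = 25/2 − 7/2 + 1 = 10.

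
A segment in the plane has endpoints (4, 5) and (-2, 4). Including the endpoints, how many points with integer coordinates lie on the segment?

2

The number of lattice points on a segment between lattice points is gcd(|Δx|,|Δy|) + 1 = gcd(6,1) + 1 = 1 + 1 = 2.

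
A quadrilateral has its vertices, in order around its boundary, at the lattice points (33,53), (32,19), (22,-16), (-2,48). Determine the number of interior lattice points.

1324

By the shoelace formula, twice the signed area is |[33·19 − 32·53] + [32·(-16) − 22·19] + [22·48 − (-2)·(-16)] + [(-2)·53 − 33·48]| = 2665, so the area is 2665/2.
Summing gcd(|Δx|,|Δy|) over the edges gives the boundary count: gcd(1,34) + gcd(10,35) + gcd(24,64) + gcd(35,5) = 1+5+8+5 = 19.
By Pick's theorem A = I + B/2 − 1, so I = 2665/2 − 19/2 + 1 = 1324.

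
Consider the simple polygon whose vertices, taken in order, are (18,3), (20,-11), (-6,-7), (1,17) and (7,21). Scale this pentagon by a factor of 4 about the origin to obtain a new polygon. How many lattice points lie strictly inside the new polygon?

By the shoelace formula, twice the signed area is |(18·(-11) − 20·3) + (20·(-7) − (-6)·(-11)) + ((-6)·17 − 1·(-7)) + (1·21 − 7·17) + (7·3 − 18·21)| = 1014, so the area is 507.
Along each edge there are gcd(|Δx|,|Δy|)+1 lattice points, so counting each shared vertex once the boundary has gcd(2,14) + gcd(26,4) + gcd(7,24) + gcd(6,4) + gcd(11,18) = 2+2+1+2+1 = 8.
Scaling by 4 multiplies the area by 4² = 16 (so the new area is 8112) and multiplies the boundary lattice-point count by 4, giving 32.
By Pick's theorem, the interior count of the dilated polygon is 8112 − 32/2 + 1 = 8097.

8097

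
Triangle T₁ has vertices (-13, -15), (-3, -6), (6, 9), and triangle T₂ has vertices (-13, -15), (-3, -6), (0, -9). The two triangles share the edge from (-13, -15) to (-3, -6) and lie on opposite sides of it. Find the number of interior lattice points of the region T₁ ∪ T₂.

The union is the simple quadrilateral with vertices (-13, -15), (6, 9), (-3, -6), (0, -9) in order.
The shoelace formula gives twice the area as |[(-13)·9 − 6·(-15)] + [6·(-6) − (-3)·9] + [(-3)·(-9) − 0·(-6)] + [0·(-15) − (-13)·(-9)]| = 126, so the area is 63.
Summing gcd(|Δx|,|Δy|) over the edges gives the boundary count: gcd(19,24) + gcd(9,15) + gcd(3,3) + gcd(13,6) = 1+3+3+1 = 8.
By Pick's theorem I = A − B/2 + 1 = 63 − 8/2 + 1 = 60.

60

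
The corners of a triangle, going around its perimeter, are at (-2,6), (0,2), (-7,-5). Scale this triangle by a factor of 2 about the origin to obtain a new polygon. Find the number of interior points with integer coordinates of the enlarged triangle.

75

The shoelace formula gives twice the area as |[(-2)·2 − 0·6] + [0·(-5) − (-7)·2] + [(-7)·6 − (-2)·(-5)]| = 42, so the area is 21.
The number of boundary lattice points is Σ gcd(|Δx|,|Δy|) = gcd(2,4) + gcd(7,7) + gcd(5,11) = 2+7+1 = 10.
Scaling by 2 multiplies the area by 2² = 4 (so the new area is 84) and multiplies the boundary lattice-point count by 2, giving 20.
By Pick's theorem, the interior count of the dilated polygon is 84 − 20/2 + 1 = 75.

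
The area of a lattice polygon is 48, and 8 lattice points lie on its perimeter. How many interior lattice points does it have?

From Pick's theorem, I = A − B/2 + 1 = 48 − 8/2 + 1 = 45.

45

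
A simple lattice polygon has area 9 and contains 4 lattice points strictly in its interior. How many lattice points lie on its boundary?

12

Pick's theorem gives A = I + B/2 − 1, so B = 2(A − I + 1) = 2(9 − 4 + 1) = 12.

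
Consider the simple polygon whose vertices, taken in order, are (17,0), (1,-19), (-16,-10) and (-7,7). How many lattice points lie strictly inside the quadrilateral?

The shoelace formula gives twice the area as |(17·(-19) − 1·0) + (1·(-10) − (-16)·(-19)) + ((-16)·7 − (-7)·(-10)) + ((-7)·0 − 17·7)| = 938, so the area is 469.
The number of boundary lattice points is Σ gcd(|Δx|,|Δy|) = gcd(16,19) + gcd(17,9) + gcd(9,17) + gcd(24,7) = 1+1+1+1 = 4.
Pick's theorem gives I = A − B/2 + 1 = 469 − 4/2 + 1 = 468.

468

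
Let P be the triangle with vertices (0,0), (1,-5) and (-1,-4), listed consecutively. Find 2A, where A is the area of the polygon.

9

The shoelace formula gives twice the area as |(0·(-5) − 1·0) + (1·(-4) − (-1)·(-5)) + ((-1)·0 − 0·(-4))| = 9, so the area is 4.5.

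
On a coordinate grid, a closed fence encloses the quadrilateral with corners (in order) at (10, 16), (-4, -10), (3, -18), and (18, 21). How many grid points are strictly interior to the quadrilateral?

The shoelace formula gives twice the area as |(10·(-10) − (-4)·16) + ((-4)·(-18) − 3·(-10)) + (3·21 − 18·(-18)) + (18·16 − 10·21)| = 531, so the area is 531/2.
Along each edge there are gcd(|Δx|,|Δy|)+1 lattice points, so counting each shared vertex once the boundary has gcd(14,26) + gcd(7,8) + gcd(15,39) + gcd(8,5) = 2+1+3+1 = 7.
By Pick's theorem A = I + B/2 − 1, so I = 531/2 − 7/2 + 1 = 263.

263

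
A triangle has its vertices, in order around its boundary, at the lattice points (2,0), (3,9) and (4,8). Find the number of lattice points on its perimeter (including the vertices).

4

Summing gcd(|Δx|,|Δy|) over the edges gives the boundary count: gcd(1,9) + gcd(1,1) + gcd(2,8) = 1+1+2 = 4.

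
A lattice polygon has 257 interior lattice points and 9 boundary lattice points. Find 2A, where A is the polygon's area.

Pick's theorem states A = I + B/2 − 1, so A = 257 + 9/2 − 1 = 521/2.
Hence 2A = 521.

521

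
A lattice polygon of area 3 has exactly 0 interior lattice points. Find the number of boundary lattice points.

8

Pick's theorem gives A = I + B/2 − 1, so B = 2(A − I + 1) = 2(3 − 0 + 1) = 8.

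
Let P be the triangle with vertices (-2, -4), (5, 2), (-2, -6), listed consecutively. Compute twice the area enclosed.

Using the shoelace formula, 2A = |((-2)·2 − 5·(-4)) + (5·(-6) − (-2)·2) + ((-2)·(-4) − (-2)·(-6))| = 14, so the area is 7.

14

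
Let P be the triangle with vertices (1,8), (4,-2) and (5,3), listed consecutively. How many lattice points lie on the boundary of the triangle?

The number of boundary lattice points is Σ gcd(|Δx|,|Δy|) = gcd(3,10) + gcd(1,5) + gcd(4,5) = 1+1+1 = 3.

3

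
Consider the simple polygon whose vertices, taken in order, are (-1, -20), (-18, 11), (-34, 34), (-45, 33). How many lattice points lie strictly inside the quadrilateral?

365

Using the shoelace formula, 2A = |((-1)·11 − (-18)·(-20)) + ((-18)·34 − (-34)·11) + ((-34)·33 − (-45)·34) + ((-45)·(-20) − (-1)·33)| = 732, so the area is 366.
The number of boundary lattice points is Σ gcd(|Δx|,|Δy|) = gcd(17,31) + gcd(16,23) + gcd(11,1) + gcd(44,53) = 1+1+1+1 = 4.
Pick's theorem gives I = A − B/2 + 1 = 366 − 4/2 + 1 = 365.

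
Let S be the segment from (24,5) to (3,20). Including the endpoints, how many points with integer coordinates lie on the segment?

4

The number of lattice points on a segment between lattice points is gcd(|Δx|,|Δy|) + 1 = gcd(21,15) + 1 = 3 + 1 = 4.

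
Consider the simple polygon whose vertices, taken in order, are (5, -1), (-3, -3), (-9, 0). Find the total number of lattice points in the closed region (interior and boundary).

Using the shoelace formula, 2A = |(5·(-3) − (-3)·(-1)) + ((-3)·0 − (-9)·(-3)) + ((-9)·(-1) − 5·0)| = 36, so the area is 18.
The number of boundary lattice points is Σ gcd(|Δx|,|Δy|) = gcd(8,2) + gcd(6,3) + gcd(14,1) = 2+3+1 = 6.
Pick's theorem gives I = A − B/2 + 1 = 18 − 6/2 + 1 = 16, so the closed region contains I + B = 16 + 6 = 22 lattice points.

22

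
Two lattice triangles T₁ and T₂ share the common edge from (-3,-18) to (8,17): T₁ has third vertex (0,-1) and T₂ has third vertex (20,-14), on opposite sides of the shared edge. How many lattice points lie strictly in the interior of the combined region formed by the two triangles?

420

The union is the simple quadrilateral with vertices (-3,-18), (0,-1), (8,17), (20,-14) in order.
Using the shoelace formula, 2A = |[(-3)·(-1) − 0·(-18)] + [0·17 − 8·(-1)] + [8·(-14) − 20·17] + [20·(-18) − (-3)·(-14)]| = 843, so the area is 421.5.
The number of boundary lattice points is Σ gcd(|Δx|,|Δy|) = gcd(3,17) + gcd(8,18) + gcd(12,31) + gcd(23,4) = 1+2+1+1 = 5.
By Pick's theorem I = A − B/2 + 1 = 421.5 − 5/2 + 1 = 420.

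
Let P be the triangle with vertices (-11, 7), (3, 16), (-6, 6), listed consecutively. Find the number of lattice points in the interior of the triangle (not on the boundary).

Using the shoelace formula, 2A = |((-11)·16 − 3·7) + (3·6 − (-6)·16) + ((-6)·7 − (-11)·6)| = 59, so the area is 29.5.
The number of boundary lattice points is Σ gcd(|Δx|,|Δy|) = gcd(14,9) + gcd(9,10) + gcd(5,1) = 1+1+1 = 3.
By Pick's theorem A = I + B/2 − 1, so I = 29.5 − 3/2 + 1 = 29.

29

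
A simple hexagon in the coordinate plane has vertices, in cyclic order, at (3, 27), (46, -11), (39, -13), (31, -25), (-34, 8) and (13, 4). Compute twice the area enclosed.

2519

The shoelace formula gives twice the area as |[3·(-11) − 46·27] + [46·(-13) − 39·(-11)] + [39·(-25) − 31·(-13)] + [31·8 − (-34)·(-25)] + [(-34)·4 − 13·8] + [13·27 − 3·4]| = 2519, so the area is 2519/2.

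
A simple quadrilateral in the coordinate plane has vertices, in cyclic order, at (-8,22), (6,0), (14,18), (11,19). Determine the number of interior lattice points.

217

Using the shoelace formula, 2A = |[(-8)·0 − 6·22] + [6·18 − 14·0] + [14·19 − 11·18] + [11·22 − (-8)·19]| = 438, so the area is 219.
Along each edge there are gcd(|Δx|,|Δy|)+1 lattice points, so counting each shared vertex once the boundary has gcd(14,22) + gcd(8,18) + gcd(3,1) + gcd(19,3) = 2+2+1+1 = 6.
Pick's theorem gives I = A − B/2 + 1 = 219 − 6/2 + 1 = 217.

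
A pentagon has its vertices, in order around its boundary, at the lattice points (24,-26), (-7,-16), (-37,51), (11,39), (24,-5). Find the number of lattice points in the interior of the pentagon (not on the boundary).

By the shoelace formula, twice the signed area is |(24·(-16) − (-7)·(-26)) + ((-7)·51 − (-37)·(-16)) + ((-37)·39 − 11·51) + (11·(-5) − 24·39) + (24·(-26) − 24·(-5))| = 5014, so the area is 2507.
Along each edge there are gcd(|Δx|,|Δy|)+1 lattice points, so counting each shared vertex once the boundary has gcd(31,10) + gcd(30,67) + gcd(48,12) + gcd(13,44) + gcd(0,21) = 1+1+12+1+21 = 36.
By Pick's theorem A = I + B/2 − 1, so I = 2507 − 36/2 + 1 = 2490.

2490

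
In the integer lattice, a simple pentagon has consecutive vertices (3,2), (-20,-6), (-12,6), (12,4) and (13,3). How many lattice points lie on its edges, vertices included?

Along each edge there are gcd(|Δx|,|Δy|)+1 lattice points, so counting each shared vertex once the boundary has gcd(23,8) + gcd(8,12) + gcd(24,2) + gcd(1,1) + gcd(10,1) = 1+4+2+1+1 = 9.

9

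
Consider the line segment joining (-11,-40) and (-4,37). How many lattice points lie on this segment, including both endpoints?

The number of lattice points on a segment between lattice points is gcd(|Δx|,|Δy|) + 1 = gcd(7,77) + 1 = 7 + 1 = 8.

8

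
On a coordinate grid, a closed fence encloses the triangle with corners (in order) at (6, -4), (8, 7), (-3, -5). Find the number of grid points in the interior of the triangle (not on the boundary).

The shoelace formula gives twice the area as |(6·7 − 8·(-4)) + (8·(-5) − (-3)·7) + ((-3)·(-4) − 6·(-5))| = 97, so the area is 48.5.
The number of boundary lattice points is Σ gcd(|Δx|,|Δy|) = gcd(2,11) + gcd(11,12) + gcd(9,1) = 1+1+1 = 3.
By Pick's theorem A = I + B/2 − 1, so I = 48.5 − 3/2 + 1 = 48.

48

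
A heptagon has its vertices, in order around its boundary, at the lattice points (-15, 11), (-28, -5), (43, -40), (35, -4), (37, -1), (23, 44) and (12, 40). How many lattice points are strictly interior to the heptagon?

Using the shoelace formula, 2A = |[(-15)·(-5) − (-28)·11] + [(-28)·(-40) − 43·(-5)] + [43·(-4) − 35·(-40)] + [35·(-1) − 37·(-4)] + [37·44 − 23·(-1)] + [23·40 − 12·44] + [12·11 − (-15)·40]| = 5834, so the area is 2917.
The number of boundary lattice points is Σ gcd(|Δx|,|Δy|) = gcd(13,16) + gcd(71,35) + gcd(8,36) + gcd(2,3) + gcd(14,45) + gcd(11,4) + gcd(27,29) = 1+1+4+1+1+1+1 = 10.
Pick's theorem gives I = A − B/2 + 1 = 2917 − 10/2 + 1 = 2913.

2913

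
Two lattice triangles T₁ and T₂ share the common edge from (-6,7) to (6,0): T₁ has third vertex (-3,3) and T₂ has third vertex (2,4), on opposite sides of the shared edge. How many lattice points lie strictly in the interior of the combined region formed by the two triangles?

The union is the simple quadrilateral with vertices (-6,7), (-3,3), (6,0), (2,4) in order.
Using the shoelace formula, 2A = |[(-6)·3 − (-3)·7] + [(-3)·0 − 6·3] + [6·4 − 2·0] + [2·7 − (-6)·4]| = 47, so the area is 47/2.
The number of boundary lattice points is Σ gcd(|Δx|,|Δy|) = gcd(3,4) + gcd(9,3) + gcd(4,4) + gcd(8,3) = 1+3+4+1 = 9.
By Pick's theorem I = A − B/2 + 1 = 47/2 − 9/2 + 1 = 20.

20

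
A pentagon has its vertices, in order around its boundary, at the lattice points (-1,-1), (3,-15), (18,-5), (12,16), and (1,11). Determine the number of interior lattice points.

Using the shoelace formula, 2A = |[(-1)·(-15) − 3·(-1)] + [3·(-5) − 18·(-15)] + [18·16 − 12·(-5)] + [12·11 − 1·16] + [1·(-1) − (-1)·11]| = 747, so the area is 373.5.
The number of boundary lattice points is Σ gcd(|Δx|,|Δy|) = gcd(4,14) + gcd(15,10) + gcd(6,21) + gcd(11,5) + gcd(2,12) = 2+5+3+1+2 = 13.
Pick's theorem gives I = A − B/2 + 1 = 373.5 − 13/2 + 1 = 368.

368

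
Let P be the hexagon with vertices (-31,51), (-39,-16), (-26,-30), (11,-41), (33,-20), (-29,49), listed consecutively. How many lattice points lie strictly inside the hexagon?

Using the shoelace formula, 2A = |((-31)·(-16) − (-39)·51) + ((-39)·(-30) − (-26)·(-16)) + ((-26)·(-41) − 11·(-30)) + (11·(-20) − 33·(-41)) + (33·49 − (-29)·(-20)) + ((-29)·51 − (-31)·49)| = 6845, so the area is 3422.5.
Along each edge there are gcd(|Δx|,|Δy|)+1 lattice points, so counting each shared vertex once the boundary has gcd(8,67) + gcd(13,14) + gcd(37,11) + gcd(22,21) + gcd(62,69) + gcd(2,2) = 1+1+1+1+1+2 = 7.
Pick's theorem gives I = A − B/2 + 1 = 3422.5 − 7/2 + 1 = 3420.

3420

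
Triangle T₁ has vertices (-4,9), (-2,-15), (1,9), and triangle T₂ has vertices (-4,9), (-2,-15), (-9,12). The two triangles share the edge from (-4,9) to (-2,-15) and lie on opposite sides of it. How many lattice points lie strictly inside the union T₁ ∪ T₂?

113

The union is the simple quadrilateral with vertices (-4,9), (1,9), (-2,-15), (-9,12) in order.
Using the shoelace formula, 2A = |[(-4)·9 − 1·9] + [1·(-15) − (-2)·9] + [(-2)·12 − (-9)·(-15)] + [(-9)·9 − (-4)·12]| = 234, so the area is 117.
The number of boundary lattice points is Σ gcd(|Δx|,|Δy|) = gcd(5,0) + gcd(3,24) + gcd(7,27) + gcd(5,3) = 5+3+1+1 = 10.
By Pick's theorem I = A − B/2 + 1 = 117 − 10/2 + 1 = 113.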